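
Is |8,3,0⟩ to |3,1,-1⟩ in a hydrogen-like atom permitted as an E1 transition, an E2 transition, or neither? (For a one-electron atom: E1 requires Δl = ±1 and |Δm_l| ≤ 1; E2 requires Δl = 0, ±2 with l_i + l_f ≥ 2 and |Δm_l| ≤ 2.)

Δl = 1 − 3 = -2; l_i + l_f = 4.
Δm_l = -1.
E1 (Δl = ±1, |Δm_l| ≤ 1): not satisfied.
E2 (Δl = 0,±2, l_i+l_f ≥ 2, |Δm_l| ≤ 2): satisfied.

E2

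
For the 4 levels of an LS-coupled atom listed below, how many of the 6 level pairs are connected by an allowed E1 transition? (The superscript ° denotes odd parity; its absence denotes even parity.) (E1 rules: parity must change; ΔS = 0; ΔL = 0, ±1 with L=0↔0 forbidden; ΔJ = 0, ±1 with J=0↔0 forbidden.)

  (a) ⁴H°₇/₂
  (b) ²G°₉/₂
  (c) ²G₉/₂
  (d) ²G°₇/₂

(a)–(b): forbidden (parity, ΔS).
(a)–(c): forbidden (ΔS).
(a)–(d): forbidden (parity, ΔS).
(b)–(c): allowed.
(b)–(d): forbidden (parity).
(c)–(d): allowed.
Allowed pairs: 2 of 6.

2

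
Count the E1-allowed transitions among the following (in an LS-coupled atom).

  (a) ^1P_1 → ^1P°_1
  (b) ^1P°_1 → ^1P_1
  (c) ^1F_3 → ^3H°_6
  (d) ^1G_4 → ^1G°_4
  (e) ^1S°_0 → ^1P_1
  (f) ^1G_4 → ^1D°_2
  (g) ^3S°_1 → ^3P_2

(a) allowed
(b) allowed
(c) forbidden (ΔS, ΔL, ΔJ fail)
(d) allowed
(e) allowed
(f) forbidden (ΔL, ΔJ fail)
(g) allowed
Total allowed: 5 of 7.

5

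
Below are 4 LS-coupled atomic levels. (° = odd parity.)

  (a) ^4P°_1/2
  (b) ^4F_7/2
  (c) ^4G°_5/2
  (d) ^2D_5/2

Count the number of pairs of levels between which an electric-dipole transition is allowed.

1

(a)–(b): forbidden (ΔL, ΔJ).
(a)–(c): forbidden (parity, ΔL, ΔJ).
(a)–(d): forbidden (ΔS, ΔJ).
(b)–(c): allowed.
(b)–(d): forbidden (parity, ΔS).
(c)–(d): forbidden (ΔS, ΔL).
Allowed pairs: 1 of 6.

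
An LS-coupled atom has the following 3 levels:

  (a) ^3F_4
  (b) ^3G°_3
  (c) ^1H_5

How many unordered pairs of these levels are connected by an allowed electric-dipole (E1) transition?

(a)–(b): allowed.
(a)–(c): forbidden (parity, ΔS, ΔL).
(b)–(c): forbidden (ΔS, ΔJ).
Allowed pairs: 1 of 3.

1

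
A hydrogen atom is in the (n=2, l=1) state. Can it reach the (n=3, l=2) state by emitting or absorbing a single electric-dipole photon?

l: 1 → 2 (Δl = +1). Δl = ±1 ok.
All E1 selection rules are satisfied.

allowed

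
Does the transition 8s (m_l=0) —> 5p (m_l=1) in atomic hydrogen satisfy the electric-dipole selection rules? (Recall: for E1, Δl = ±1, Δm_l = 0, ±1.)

Initial l = 0, final l = 1, so Δl = +1. E1 requires Δl = ±1: satisfied.
Δm_l = 1 − (0) = +1. E1 requires Δm_l = 0, ±1: satisfied.
All E1 selection rules are satisfied.

allowed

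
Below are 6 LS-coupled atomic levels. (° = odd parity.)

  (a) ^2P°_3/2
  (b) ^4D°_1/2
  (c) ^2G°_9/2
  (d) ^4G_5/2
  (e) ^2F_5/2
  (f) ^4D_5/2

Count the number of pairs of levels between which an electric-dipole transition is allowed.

0

(a)–(b): forbidden (parity, ΔS).
(a)–(c): forbidden (parity, ΔL, ΔJ).
(a)–(d): forbidden (ΔS, ΔL).
(a)–(e): forbidden (ΔL).
(a)–(f): forbidden (ΔS).
(b)–(c): forbidden (parity, ΔS, ΔL, ΔJ).
(b)–(d): forbidden (ΔL, ΔJ).
(b)–(e): forbidden (ΔS, ΔJ).
(b)–(f): forbidden (ΔJ).
(c)–(d): forbidden (ΔS, ΔJ).
(c)–(e): forbidden (ΔJ).
(c)–(f): forbidden (ΔS, ΔL, ΔJ).
(d)–(e): forbidden (parity, ΔS).
(d)–(f): forbidden (parity, ΔL).
(e)–(f): forbidden (parity, ΔS).
Allowed pairs: 0 of 15.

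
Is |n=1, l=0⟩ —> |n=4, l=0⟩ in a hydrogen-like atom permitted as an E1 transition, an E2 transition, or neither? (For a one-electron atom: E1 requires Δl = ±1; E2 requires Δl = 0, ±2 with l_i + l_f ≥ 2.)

Δl = 0 − 0 = +0; l_i + l_f = 0.
E1 (Δl = ±1): not satisfied.
E2 (Δl = 0,±2, l_i+l_f ≥ 2): not satisfied.

neither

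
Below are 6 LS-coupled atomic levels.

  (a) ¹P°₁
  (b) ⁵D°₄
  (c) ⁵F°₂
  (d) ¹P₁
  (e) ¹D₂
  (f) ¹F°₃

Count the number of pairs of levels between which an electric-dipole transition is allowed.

(a)–(b): forbidden (parity, ΔS, ΔJ).
(a)–(c): forbidden (parity, ΔS, ΔL).
(a)–(d): allowed.
(a)–(e): allowed.
(a)–(f): forbidden (parity, ΔL, ΔJ).
(b)–(c): forbidden (parity, ΔJ).
(b)–(d): forbidden (ΔS, ΔJ).
(b)–(e): forbidden (ΔS, ΔJ).
(b)–(f): forbidden (parity, ΔS).
(c)–(d): forbidden (ΔS, ΔL).
(c)–(e): forbidden (ΔS).
(c)–(f): forbidden (parity, ΔS).
(d)–(e): forbidden (parity).
(d)–(f): forbidden (ΔL, ΔJ).
(e)–(f): allowed.
Allowed pairs: 3 of 15.

3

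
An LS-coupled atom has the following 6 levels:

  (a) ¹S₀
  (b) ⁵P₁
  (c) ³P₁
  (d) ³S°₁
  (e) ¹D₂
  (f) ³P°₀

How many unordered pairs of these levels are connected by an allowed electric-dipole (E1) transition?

(a)–(b): forbidden (parity, ΔS).
(a)–(c): forbidden (parity, ΔS).
(a)–(d): forbidden (ΔS, ΔL).
(a)–(e): forbidden (parity, ΔL, ΔJ).
(a)–(f): forbidden (ΔS, ΔJ).
(b)–(c): forbidden (parity, ΔS).
(b)–(d): forbidden (ΔS).
(b)–(e): forbidden (parity, ΔS).
(b)–(f): forbidden (ΔS).
(c)–(d): allowed.
(c)–(e): forbidden (parity, ΔS).
(c)–(f): allowed.
(d)–(e): forbidden (ΔS, ΔL).
(d)–(f): forbidden (parity).
(e)–(f): forbidden (ΔS, ΔJ).
Allowed pairs: 2 of 15.

2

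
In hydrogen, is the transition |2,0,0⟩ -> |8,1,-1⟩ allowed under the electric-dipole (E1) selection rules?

Δl = 1 − 0 = +1; the E1 rule Δl = ±1 is ✓.
Δm_l = -1 − (0) = -1. E1 requires Δm_l = 0, ±1: ✓.
All E1 selection rules are satisfied.

allowed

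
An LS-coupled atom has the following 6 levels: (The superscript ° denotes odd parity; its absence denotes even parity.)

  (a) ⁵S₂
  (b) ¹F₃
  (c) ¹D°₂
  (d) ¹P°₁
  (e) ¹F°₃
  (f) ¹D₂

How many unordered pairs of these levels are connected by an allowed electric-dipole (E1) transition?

(a)–(b): forbidden (parity, ΔS, ΔL).
(a)–(c): forbidden (ΔS, ΔL).
(a)–(d): forbidden (ΔS).
(a)–(e): forbidden (ΔS, ΔL).
(a)–(f): forbidden (parity, ΔS, ΔL).
(b)–(c): allowed.
(b)–(d): forbidden (ΔL, ΔJ).
(b)–(e): allowed.
(b)–(f): forbidden (parity).
(c)–(d): forbidden (parity).
(c)–(e): forbidden (parity).
(c)–(f): allowed.
(d)–(e): forbidden (parity, ΔL, ΔJ).
(d)–(f): allowed.
(e)–(f): allowed.
Allowed pairs: 5 of 15.

5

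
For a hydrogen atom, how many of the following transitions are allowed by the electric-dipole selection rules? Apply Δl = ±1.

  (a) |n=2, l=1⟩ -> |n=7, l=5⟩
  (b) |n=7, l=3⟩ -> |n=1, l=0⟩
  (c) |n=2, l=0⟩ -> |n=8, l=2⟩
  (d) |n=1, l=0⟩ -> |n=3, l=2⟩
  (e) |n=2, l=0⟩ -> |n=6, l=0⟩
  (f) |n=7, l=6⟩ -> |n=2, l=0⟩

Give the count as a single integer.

0

(a) forbidden — Δl = +4 (E1 requires Δl = ±1)
(b) forbidden — Δl = -3 (E1 requires Δl = ±1)
(c) forbidden — Δl = +2 (E1 requires Δl = ±1)
(d) forbidden — Δl = +2 (E1 requires Δl = ±1)
(e) forbidden — Δl = +0 (E1 requires Δl = ±1)
(f) forbidden — Δl = -6 (E1 requires Δl = ±1)
Total allowed: 0 of 6.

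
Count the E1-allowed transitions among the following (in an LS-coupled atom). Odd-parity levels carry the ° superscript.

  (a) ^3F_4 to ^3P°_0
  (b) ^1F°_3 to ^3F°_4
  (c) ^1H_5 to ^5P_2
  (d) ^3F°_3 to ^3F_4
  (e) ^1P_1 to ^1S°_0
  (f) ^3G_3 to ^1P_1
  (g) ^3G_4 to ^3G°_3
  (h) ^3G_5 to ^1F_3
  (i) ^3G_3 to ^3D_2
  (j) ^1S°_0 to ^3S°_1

(a) forbidden (ΔL, ΔJ fail)
(b) forbidden (parity, ΔS fail)
(c) forbidden (parity, ΔS, ΔL, ΔJ fail)
(d) allowed
(e) allowed
(f) forbidden (parity, ΔS, ΔL, ΔJ fail)
(g) allowed
(h) forbidden (parity, ΔS, ΔJ fail)
(i) forbidden (parity, ΔL fail)
(j) forbidden (parity, ΔS, ΔL fail)
Total allowed: 3 of 10.

3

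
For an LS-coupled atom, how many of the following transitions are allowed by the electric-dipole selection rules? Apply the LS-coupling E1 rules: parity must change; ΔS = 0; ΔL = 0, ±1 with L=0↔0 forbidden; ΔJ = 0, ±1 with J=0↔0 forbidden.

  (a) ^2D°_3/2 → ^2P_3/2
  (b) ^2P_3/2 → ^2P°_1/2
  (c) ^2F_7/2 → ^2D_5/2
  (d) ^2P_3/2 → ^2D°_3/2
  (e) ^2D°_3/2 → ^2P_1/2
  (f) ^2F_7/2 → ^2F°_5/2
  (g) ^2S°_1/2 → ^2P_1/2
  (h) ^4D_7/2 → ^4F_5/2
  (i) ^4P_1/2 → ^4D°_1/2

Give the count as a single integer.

(a) allowed
(b) allowed
(c) forbidden (parity fails)
(d) allowed
(e) allowed
(f) allowed
(g) allowed
(h) forbidden (parity fails)
(i) allowed
Total allowed: 7 of 9.

7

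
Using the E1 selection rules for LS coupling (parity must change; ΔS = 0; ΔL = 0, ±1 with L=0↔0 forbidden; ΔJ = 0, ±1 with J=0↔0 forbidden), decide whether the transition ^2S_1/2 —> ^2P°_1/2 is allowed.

Initial level: S=1/2, L=0, J=1/2, parity even. Final level: S=1/2, L=1, J=1/2, parity odd.
Parity must change: even → odd — ✓.
ΔS = 0: S: 1/2 → 1/2 — ✓.
ΔL = 0, ±1 (not L=0↔0): L: 0 → 1, ΔL = +1 — ✓.
ΔJ = 0, ±1 (not J=0↔0): J: 1/2 → 1/2, ΔJ = +0 — ✓.
All four E1 rules are satisfied.

allowed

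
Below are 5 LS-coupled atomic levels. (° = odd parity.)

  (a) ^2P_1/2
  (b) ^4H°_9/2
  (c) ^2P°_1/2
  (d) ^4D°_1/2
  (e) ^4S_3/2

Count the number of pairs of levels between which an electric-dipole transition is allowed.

1

(a)–(b): forbidden (ΔS, ΔL, ΔJ).
(a)–(c): allowed.
(a)–(d): forbidden (ΔS).
(a)–(e): forbidden (parity, ΔS).
(b)–(c): forbidden (parity, ΔS, ΔL, ΔJ).
(b)–(d): forbidden (parity, ΔL, ΔJ).
(b)–(e): forbidden (ΔL, ΔJ).
(c)–(d): forbidden (parity, ΔS).
(c)–(e): forbidden (ΔS).
(d)–(e): forbidden (ΔL).
Allowed pairs: 1 of 10.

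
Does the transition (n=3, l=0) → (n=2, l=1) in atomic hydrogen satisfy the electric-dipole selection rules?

l: 0 → 1 (Δl = +1). Δl = ±1 passes.
All E1 selection rules are satisfied.

allowed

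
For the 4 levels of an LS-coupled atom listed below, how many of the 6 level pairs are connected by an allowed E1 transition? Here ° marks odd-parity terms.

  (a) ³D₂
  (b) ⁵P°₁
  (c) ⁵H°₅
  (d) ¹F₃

0

(a)–(b): forbidden (ΔS).
(a)–(c): forbidden (ΔS, ΔL, ΔJ).
(a)–(d): forbidden (parity, ΔS).
(b)–(c): forbidden (parity, ΔL, ΔJ).
(b)–(d): forbidden (ΔS, ΔL, ΔJ).
(c)–(d): forbidden (ΔS, ΔL, ΔJ).
Allowed pairs: 0 of 6.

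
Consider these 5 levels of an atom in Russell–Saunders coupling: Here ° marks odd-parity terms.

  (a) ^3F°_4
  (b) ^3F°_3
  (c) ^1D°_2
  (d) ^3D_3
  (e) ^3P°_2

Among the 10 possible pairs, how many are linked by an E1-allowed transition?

(a)–(b): forbidden (parity).
(a)–(c): forbidden (parity, ΔS, ΔJ).
(a)–(d): allowed.
(a)–(e): forbidden (parity, ΔL, ΔJ).
(b)–(c): forbidden (parity, ΔS).
(b)–(d): allowed.
(b)–(e): forbidden (parity, ΔL).
(c)–(d): forbidden (ΔS).
(c)–(e): forbidden (parity, ΔS).
(d)–(e): allowed.
Allowed pairs: 3 of 10.

3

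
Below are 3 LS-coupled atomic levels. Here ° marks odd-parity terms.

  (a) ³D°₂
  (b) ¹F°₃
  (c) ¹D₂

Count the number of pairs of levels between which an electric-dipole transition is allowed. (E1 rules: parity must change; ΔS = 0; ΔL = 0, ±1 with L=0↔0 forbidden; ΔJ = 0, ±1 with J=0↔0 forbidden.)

(a)–(b): forbidden (parity, ΔS).
(a)–(c): forbidden (ΔS).
(b)–(c): allowed.
Allowed pairs: 1 of 3.

1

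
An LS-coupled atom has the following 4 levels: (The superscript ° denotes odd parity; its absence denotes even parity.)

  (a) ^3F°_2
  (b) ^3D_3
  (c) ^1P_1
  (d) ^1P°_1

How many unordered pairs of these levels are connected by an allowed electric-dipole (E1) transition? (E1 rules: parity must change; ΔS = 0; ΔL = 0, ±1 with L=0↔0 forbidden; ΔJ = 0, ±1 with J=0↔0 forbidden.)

(a)–(b): allowed.
(a)–(c): forbidden (ΔS, ΔL).
(a)–(d): forbidden (parity, ΔS, ΔL).
(b)–(c): forbidden (parity, ΔS, ΔJ).
(b)–(d): forbidden (ΔS, ΔJ).
(c)–(d): allowed.
Allowed pairs: 2 of 6.

2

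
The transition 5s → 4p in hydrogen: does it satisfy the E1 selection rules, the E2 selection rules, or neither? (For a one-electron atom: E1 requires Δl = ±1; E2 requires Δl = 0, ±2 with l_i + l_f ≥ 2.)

E1

Δl = 1 − 0 = +1; l_i + l_f = 1.
E1 (Δl = ±1): satisfied.
E2 (Δl = 0,±2, l_i+l_f ≥ 2): not satisfied.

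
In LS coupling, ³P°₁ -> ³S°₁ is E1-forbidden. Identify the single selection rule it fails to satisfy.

Reading off the term symbols: S 1→1, L 1→0, J 1→1, parity odd→odd.
ΔL = 0, ±1 (not L=0↔0): L: 1 → 0, ΔL = -1 — satisfied.
ΔS = 0: S: 1 → 1 — satisfied.
ΔJ = 0, ±1 (not J=0↔0): J: 1 → 1, ΔJ = +0 — satisfied.
Parity must change: odd → odd — violated.

parity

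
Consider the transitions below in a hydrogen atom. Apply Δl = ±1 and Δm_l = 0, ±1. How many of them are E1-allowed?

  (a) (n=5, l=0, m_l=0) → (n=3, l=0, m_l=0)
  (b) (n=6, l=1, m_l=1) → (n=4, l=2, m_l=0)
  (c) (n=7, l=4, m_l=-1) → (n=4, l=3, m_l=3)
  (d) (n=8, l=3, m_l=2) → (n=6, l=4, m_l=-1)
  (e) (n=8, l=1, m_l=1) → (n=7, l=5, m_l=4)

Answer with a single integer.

(a) forbidden — Δl = +0 (E1 requires Δl = ±1)
(b) allowed
(c) forbidden — Δm_l = +4 (E1 requires Δm_l = 0, ±1)
(d) forbidden — Δm_l = -3 (E1 requires Δm_l = 0, ±1)
(e) forbidden — Δl = +4 (E1 requires Δl = ±1); Δm_l = +3 (E1 requires Δm_l = 0, ±1)
Total allowed: 1 of 5.

1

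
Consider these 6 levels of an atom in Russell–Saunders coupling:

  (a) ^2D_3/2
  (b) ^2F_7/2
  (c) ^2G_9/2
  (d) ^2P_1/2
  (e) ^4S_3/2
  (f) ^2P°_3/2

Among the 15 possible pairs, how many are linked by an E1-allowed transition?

(a)–(b): forbidden (parity, ΔJ).
(a)–(c): forbidden (parity, ΔL, ΔJ).
(a)–(d): forbidden (parity).
(a)–(e): forbidden (parity, ΔS, ΔL).
(a)–(f): allowed.
(b)–(c): forbidden (parity).
(b)–(d): forbidden (parity, ΔL, ΔJ).
(b)–(e): forbidden (parity, ΔS, ΔL, ΔJ).
(b)–(f): forbidden (ΔL, ΔJ).
(c)–(d): forbidden (parity, ΔL, ΔJ).
(c)–(e): forbidden (parity, ΔS, ΔL, ΔJ).
(c)–(f): forbidden (ΔL, ΔJ).
(d)–(e): forbidden (parity, ΔS).
(d)–(f): allowed.
(e)–(f): forbidden (ΔS).
Allowed pairs: 2 of 15.

2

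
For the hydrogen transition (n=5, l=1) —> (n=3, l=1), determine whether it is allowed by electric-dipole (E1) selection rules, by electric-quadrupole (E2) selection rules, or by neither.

Δl = 1 − 1 = +0; l_i + l_f = 2.
E1 (Δl = ±1): not satisfied.
E2 (Δl = 0,±2, l_i+l_f ≥ 2): satisfied.

E2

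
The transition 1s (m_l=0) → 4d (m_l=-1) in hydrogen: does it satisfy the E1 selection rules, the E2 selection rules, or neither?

Δl = 2 − 0 = +2; l_i + l_f = 2.
Δm_l = -1.
E1 (Δl = ±1, |Δm_l| ≤ 1): not satisfied.
E2 (Δl = 0,±2, l_i+l_f ≥ 2, |Δm_l| ≤ 2): satisfied.

E2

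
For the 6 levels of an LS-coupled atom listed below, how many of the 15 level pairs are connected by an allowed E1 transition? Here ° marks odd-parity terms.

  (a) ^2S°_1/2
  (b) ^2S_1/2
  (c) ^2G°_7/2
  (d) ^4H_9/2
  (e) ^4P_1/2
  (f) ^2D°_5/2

0

(a)–(b): forbidden (ΔL).
(a)–(c): forbidden (parity, ΔL, ΔJ).
(a)–(d): forbidden (ΔS, ΔL, ΔJ).
(a)–(e): forbidden (ΔS).
(a)–(f): forbidden (parity, ΔL, ΔJ).
(b)–(c): forbidden (ΔL, ΔJ).
(b)–(d): forbidden (parity, ΔS, ΔL, ΔJ).
(b)–(e): forbidden (parity, ΔS).
(b)–(f): forbidden (ΔL, ΔJ).
(c)–(d): forbidden (ΔS).
(c)–(e): forbidden (ΔS, ΔL, ΔJ).
(c)–(f): forbidden (parity, ΔL).
(d)–(e): forbidden (parity, ΔL, ΔJ).
(d)–(f): forbidden (ΔS, ΔL, ΔJ).
(e)–(f): forbidden (ΔS, ΔJ).
Allowed pairs: 0 of 15.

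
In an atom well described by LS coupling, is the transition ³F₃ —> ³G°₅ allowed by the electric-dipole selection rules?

forbidden

Reading off the term symbols: S 1→1, L 3→4, J 3→5, parity even→odd.
Parity must change: even → odd — passes.
ΔS = 0: S: 1 → 1 — passes.
ΔL = 0, ±1 (not L=0↔0): L: 3 → 4, ΔL = +1 — passes.
ΔJ = 0, ±1 (not J=0↔0): J: 3 → 5, ΔJ = +2 — fails.
Rule(s) violated: ΔJ.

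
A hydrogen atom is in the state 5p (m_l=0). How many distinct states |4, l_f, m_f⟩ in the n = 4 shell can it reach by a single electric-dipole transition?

4

E1 requires Δl = ±1, so l_f ∈ {0, 2}; with 0 ≤ l_f ≤ n_f−1 = 3, the allowed l_f values are {0, 2}.
For l_f = 0: m_f ∈ {m_i−1, m_i, m_i+1} ∩ [−0, 0] = {0} → 1 state.
For l_f = 2: m_f ∈ {m_i−1, m_i, m_i+1} ∩ [−2, 2] = {-1, 0, 1} → 3 states.
Total: 4.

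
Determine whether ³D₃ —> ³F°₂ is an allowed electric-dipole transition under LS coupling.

allowed

Initial level: S=1, L=2, J=3, parity even. Final level: S=1, L=3, J=2, parity odd.
ΔJ = 0, ±1 (not J=0↔0): J: 3 → 2, ΔJ = -1 — ok.
ΔS = 0: S: 1 → 1 — ok.
Parity must change: even → odd — ok.
ΔL = 0, ±1 (not L=0↔0): L: 2 → 3, ΔL = +1 — ok.
All four E1 rules are satisfied.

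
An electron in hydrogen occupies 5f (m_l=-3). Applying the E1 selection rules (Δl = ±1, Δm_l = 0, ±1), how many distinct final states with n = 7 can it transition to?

4

E1 requires Δl = ±1, so l_f ∈ {2, 4}; with 0 ≤ l_f ≤ n_f−1 = 6, the allowed l_f values are {2, 4}.
For l_f = 2: m_f ∈ {m_i−1, m_i, m_i+1} ∩ [−2, 2] = {-2} → 1 state.
For l_f = 4: m_f ∈ {m_i−1, m_i, m_i+1} ∩ [−4, 4] = {-4, -3, -2} → 3 states.
Total: 4.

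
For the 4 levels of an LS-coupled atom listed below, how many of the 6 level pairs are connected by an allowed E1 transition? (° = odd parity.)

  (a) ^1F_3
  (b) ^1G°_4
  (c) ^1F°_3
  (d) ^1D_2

3

(a)–(b): allowed.
(a)–(c): allowed.
(a)–(d): forbidden (parity).
(b)–(c): forbidden (parity).
(b)–(d): forbidden (ΔL, ΔJ).
(c)–(d): allowed.
Allowed pairs: 3 of 6.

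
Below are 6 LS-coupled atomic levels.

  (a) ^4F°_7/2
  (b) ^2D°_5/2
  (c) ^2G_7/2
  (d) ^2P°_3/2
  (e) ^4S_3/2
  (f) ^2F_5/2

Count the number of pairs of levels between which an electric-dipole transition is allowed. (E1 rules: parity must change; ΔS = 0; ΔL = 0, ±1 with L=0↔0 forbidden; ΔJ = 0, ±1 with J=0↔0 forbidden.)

(a)–(b): forbidden (parity, ΔS).
(a)–(c): forbidden (ΔS).
(a)–(d): forbidden (parity, ΔS, ΔL, ΔJ).
(a)–(e): forbidden (ΔL, ΔJ).
(a)–(f): forbidden (ΔS).
(b)–(c): forbidden (ΔL).
(b)–(d): forbidden (parity).
(b)–(e): forbidden (ΔS, ΔL).
(b)–(f): allowed.
(c)–(d): forbidden (ΔL, ΔJ).
(c)–(e): forbidden (parity, ΔS, ΔL, ΔJ).
(c)–(f): forbidden (parity).
(d)–(e): forbidden (ΔS).
(d)–(f): forbidden (ΔL).
(e)–(f): forbidden (parity, ΔS, ΔL).
Allowed pairs: 1 of 15.

1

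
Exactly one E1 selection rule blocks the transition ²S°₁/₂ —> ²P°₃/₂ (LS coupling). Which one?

Initial level: S=1/2, L=0, J=1/2, parity odd. Final level: S=1/2, L=1, J=3/2, parity odd.
Parity must change: odd → odd — violated.
ΔS = 0: S: 1/2 → 1/2 — satisfied.
ΔL = 0, ±1 (not L=0↔0): L: 0 → 1, ΔL = +1 — satisfied.
ΔJ = 0, ±1 (not J=0↔0): J: 1/2 → 3/2, ΔJ = +1 — satisfied.

parity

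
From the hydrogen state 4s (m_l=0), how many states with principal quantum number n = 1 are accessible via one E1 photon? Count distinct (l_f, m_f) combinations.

0

E1 requires l_f ∈ {-1, 1}, but neither lies in [0, 0], so no final state is reachable.
Total: 0.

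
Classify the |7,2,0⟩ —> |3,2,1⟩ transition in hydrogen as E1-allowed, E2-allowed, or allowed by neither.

Δl = 2 − 2 = +0; l_i + l_f = 4.
Δm_l = +1.
E1 (Δl = ±1, |Δm_l| ≤ 1): not satisfied.
E2 (Δl = 0,±2, l_i+l_f ≥ 2, |Δm_l| ≤ 2): satisfied.

E2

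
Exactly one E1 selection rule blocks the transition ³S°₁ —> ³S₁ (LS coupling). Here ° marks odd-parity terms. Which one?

the L=0 ↔ L=0 exclusion

Initial level: S=1, L=0, J=1, parity odd. Final level: S=1, L=0, J=1, parity even.
ΔJ = 0, ±1 (not J=0↔0): J: 1 → 1, ΔJ = +0 — ✓.
ΔS = 0: S: 1 → 1 — ✓.
Parity must change: odd → even — ✓.
ΔL = 0, ±1 (not L=0↔0): L: 0 → 0, ΔL = +0 — ✗.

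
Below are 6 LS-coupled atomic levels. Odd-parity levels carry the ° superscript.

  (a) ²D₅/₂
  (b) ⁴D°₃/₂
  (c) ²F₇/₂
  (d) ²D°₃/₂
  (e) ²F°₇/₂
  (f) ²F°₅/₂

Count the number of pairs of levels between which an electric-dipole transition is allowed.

(a)–(b): forbidden (ΔS).
(a)–(c): forbidden (parity).
(a)–(d): allowed.
(a)–(e): allowed.
(a)–(f): allowed.
(b)–(c): forbidden (ΔS, ΔJ).
(b)–(d): forbidden (parity, ΔS).
(b)–(e): forbidden (parity, ΔS, ΔJ).
(b)–(f): forbidden (parity, ΔS).
(c)–(d): forbidden (ΔJ).
(c)–(e): allowed.
(c)–(f): allowed.
(d)–(e): forbidden (parity, ΔJ).
(d)–(f): forbidden (parity).
(e)–(f): forbidden (parity).
Allowed pairs: 5 of 15.

5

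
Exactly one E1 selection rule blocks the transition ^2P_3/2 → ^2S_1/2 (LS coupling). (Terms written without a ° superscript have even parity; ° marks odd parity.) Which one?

parity

ΔS = 0: S: 1/2 → 1/2 — ✓.
ΔJ = 0, ±1 (not J=0↔0): J: 3/2 → 1/2, ΔJ = -1 — ✓.
Parity must change: even → even — ✗.
ΔL = 0, ±1 (not L=0↔0): L: 1 → 0, ΔL = -1 — ✓.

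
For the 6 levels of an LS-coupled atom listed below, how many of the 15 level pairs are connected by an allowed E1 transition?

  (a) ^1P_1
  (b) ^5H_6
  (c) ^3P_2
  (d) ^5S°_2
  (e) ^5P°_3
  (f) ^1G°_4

(a)–(b): forbidden (parity, ΔS, ΔL, ΔJ).
(a)–(c): forbidden (parity, ΔS).
(a)–(d): forbidden (ΔS).
(a)–(e): forbidden (ΔS, ΔJ).
(a)–(f): forbidden (ΔL, ΔJ).
(b)–(c): forbidden (parity, ΔS, ΔL, ΔJ).
(b)–(d): forbidden (ΔL, ΔJ).
(b)–(e): forbidden (ΔL, ΔJ).
(b)–(f): forbidden (ΔS, ΔJ).
(c)–(d): forbidden (ΔS).
(c)–(e): forbidden (ΔS).
(c)–(f): forbidden (ΔS, ΔL, ΔJ).
(d)–(e): forbidden (parity).
(d)–(f): forbidden (parity, ΔS, ΔL, ΔJ).
(e)–(f): forbidden (parity, ΔS, ΔL).
Allowed pairs: 0 of 15.

0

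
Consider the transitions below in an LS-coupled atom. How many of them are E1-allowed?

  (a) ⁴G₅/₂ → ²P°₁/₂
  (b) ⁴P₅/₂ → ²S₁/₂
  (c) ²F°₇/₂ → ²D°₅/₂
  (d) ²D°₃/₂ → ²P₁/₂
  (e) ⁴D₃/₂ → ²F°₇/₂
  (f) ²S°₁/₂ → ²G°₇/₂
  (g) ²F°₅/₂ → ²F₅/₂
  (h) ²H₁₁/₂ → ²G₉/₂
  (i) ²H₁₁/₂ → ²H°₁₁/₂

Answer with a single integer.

(a) forbidden (ΔS, ΔL, ΔJ fail)
(b) forbidden (parity, ΔS, ΔJ fail)
(c) forbidden (parity fails)
(d) allowed
(e) forbidden (ΔS, ΔJ fail)
(f) forbidden (parity, ΔL, ΔJ fail)
(g) allowed
(h) forbidden (parity fails)
(i) allowed
Total allowed: 3 of 9.

3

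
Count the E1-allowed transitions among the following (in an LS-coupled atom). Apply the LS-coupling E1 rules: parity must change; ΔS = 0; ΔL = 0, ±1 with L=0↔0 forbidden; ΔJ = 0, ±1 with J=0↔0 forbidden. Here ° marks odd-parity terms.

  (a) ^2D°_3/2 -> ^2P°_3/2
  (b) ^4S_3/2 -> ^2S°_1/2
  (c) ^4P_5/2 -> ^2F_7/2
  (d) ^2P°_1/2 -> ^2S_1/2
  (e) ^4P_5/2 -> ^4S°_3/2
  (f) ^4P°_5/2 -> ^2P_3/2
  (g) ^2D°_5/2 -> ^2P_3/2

3

(a) forbidden (parity fails)
(b) forbidden (ΔS, ΔL fail)
(c) forbidden (parity, ΔS, ΔL fail)
(d) allowed
(e) allowed
(f) forbidden (ΔS fails)
(g) allowed
Total allowed: 3 of 7.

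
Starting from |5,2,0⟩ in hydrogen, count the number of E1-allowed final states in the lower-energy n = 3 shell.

E1 requires Δl = ±1, so l_f ∈ {1, 3}; with 0 ≤ l_f ≤ n_f−1 = 2, the allowed l_f values are {1}.
For l_f = 1: m_f ∈ {m_i−1, m_i, m_i+1} ∩ [−1, 1] = {-1, 0, 1} → 3 states.
Total: 3.

3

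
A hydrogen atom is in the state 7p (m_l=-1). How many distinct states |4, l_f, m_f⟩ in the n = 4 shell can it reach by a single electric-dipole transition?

4

E1 requires Δl = ±1, so l_f ∈ {0, 2}; with 0 ≤ l_f ≤ n_f−1 = 3, the allowed l_f values are {0, 2}.
For l_f = 0: m_f ∈ {m_i−1, m_i, m_i+1} ∩ [−0, 0] = {0} → 1 state.
For l_f = 2: m_f ∈ {m_i−1, m_i, m_i+1} ∩ [−2, 2] = {-2, -1, 0} → 3 states.
Total: 4.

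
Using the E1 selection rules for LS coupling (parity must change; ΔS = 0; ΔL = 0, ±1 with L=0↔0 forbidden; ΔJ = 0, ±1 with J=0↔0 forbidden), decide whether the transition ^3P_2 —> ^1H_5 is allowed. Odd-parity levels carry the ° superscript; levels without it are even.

forbidden

ΔJ = 0, ±1 (not J=0↔0): J: 2 → 5, ΔJ = +3 — fails.
Parity must change: even → even — fails.
ΔS = 0: S: 1 → 0 — fails.
ΔL = 0, ±1 (not L=0↔0): L: 1 → 5, ΔL = +4 — fails.
Rule(s) violated: parity, ΔS, ΔL, ΔJ.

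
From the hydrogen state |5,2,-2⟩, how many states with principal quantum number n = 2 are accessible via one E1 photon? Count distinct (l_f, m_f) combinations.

E1 requires Δl = ±1, so l_f ∈ {1, 3}; with 0 ≤ l_f ≤ n_f−1 = 1, the allowed l_f values are {1}.
For l_f = 1: m_f ∈ {m_i−1, m_i, m_i+1} ∩ [−1, 1] = {-1} → 1 state.
Total: 1.

1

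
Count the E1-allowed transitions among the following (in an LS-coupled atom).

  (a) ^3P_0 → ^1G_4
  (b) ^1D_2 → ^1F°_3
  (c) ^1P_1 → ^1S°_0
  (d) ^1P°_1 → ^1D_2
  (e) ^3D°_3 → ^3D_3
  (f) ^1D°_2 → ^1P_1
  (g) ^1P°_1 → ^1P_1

6

(a) forbidden (parity, ΔS, ΔL, ΔJ fail)
(b) allowed
(c) allowed
(d) allowed
(e) allowed
(f) allowed
(g) allowed
Total allowed: 6 of 7.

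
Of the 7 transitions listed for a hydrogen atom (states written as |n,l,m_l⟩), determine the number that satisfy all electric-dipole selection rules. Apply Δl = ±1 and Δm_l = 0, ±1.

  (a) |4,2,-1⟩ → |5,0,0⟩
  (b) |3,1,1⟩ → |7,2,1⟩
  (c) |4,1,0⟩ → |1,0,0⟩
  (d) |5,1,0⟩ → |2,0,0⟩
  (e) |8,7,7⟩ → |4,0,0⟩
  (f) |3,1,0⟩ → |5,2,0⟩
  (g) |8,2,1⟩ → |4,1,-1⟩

(a) forbidden — Δl = -2 (E1 requires Δl = ±1)
(b) allowed
(c) allowed
(d) allowed
(e) forbidden — Δl = -7 (E1 requires Δl = ±1); Δm_l = -7 (E1 requires Δm_l = 0, ±1)
(f) allowed
(g) forbidden — Δm_l = -2 (E1 requires Δm_l = 0, ±1)
Total allowed: 4 of 7.

4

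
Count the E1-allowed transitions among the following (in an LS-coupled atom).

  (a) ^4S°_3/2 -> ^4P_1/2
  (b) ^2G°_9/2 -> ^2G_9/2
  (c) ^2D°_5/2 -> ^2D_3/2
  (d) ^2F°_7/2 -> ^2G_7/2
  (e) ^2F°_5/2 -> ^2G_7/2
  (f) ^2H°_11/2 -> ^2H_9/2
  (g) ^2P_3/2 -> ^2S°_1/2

7

(a) allowed
(b) allowed
(c) allowed
(d) allowed
(e) allowed
(f) allowed
(g) allowed
Total allowed: 7 of 7.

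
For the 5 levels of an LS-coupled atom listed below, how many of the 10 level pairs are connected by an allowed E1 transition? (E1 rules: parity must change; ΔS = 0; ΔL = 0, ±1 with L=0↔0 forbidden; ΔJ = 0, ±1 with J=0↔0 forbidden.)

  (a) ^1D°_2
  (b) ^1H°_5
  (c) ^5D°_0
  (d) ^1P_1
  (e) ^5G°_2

1

(a)–(b): forbidden (parity, ΔL, ΔJ).
(a)–(c): forbidden (parity, ΔS, ΔJ).
(a)–(d): allowed.
(a)–(e): forbidden (parity, ΔS, ΔL).
(b)–(c): forbidden (parity, ΔS, ΔL, ΔJ).
(b)–(d): forbidden (ΔL, ΔJ).
(b)–(e): forbidden (parity, ΔS, ΔJ).
(c)–(d): forbidden (ΔS).
(c)–(e): forbidden (parity, ΔL, ΔJ).
(d)–(e): forbidden (ΔS, ΔL).
Allowed pairs: 1 of 10.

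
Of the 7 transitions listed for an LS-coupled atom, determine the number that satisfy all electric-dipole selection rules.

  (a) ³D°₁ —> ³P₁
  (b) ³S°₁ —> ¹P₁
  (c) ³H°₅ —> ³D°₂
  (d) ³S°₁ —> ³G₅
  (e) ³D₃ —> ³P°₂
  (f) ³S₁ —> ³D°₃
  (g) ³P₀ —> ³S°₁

3

(a) allowed
(b) forbidden (ΔS fails)
(c) forbidden (parity, ΔL, ΔJ fail)
(d) forbidden (ΔL, ΔJ fail)
(e) allowed
(f) forbidden (ΔL, ΔJ fail)
(g) allowed
Total allowed: 3 of 7.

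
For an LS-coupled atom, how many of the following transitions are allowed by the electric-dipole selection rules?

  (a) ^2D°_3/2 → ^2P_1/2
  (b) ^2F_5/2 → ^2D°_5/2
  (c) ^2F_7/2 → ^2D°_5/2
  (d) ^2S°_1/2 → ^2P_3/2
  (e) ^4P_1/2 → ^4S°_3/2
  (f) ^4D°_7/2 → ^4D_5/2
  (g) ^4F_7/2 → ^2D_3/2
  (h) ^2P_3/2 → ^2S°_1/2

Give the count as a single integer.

7

(a) allowed
(b) allowed
(c) allowed
(d) allowed
(e) allowed
(f) allowed
(g) forbidden (parity, ΔS, ΔJ fail)
(h) allowed
Total allowed: 7 of 8.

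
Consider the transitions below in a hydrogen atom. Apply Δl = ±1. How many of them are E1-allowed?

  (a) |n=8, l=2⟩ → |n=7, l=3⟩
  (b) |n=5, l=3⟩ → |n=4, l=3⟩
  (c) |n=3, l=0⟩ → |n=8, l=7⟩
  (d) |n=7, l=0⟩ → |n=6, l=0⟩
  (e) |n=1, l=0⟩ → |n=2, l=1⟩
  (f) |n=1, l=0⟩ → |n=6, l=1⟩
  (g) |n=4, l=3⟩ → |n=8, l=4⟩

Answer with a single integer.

(a) allowed
(b) forbidden — Δl = +0 (E1 requires Δl = ±1)
(c) forbidden — Δl = +7 (E1 requires Δl = ±1)
(d) forbidden — Δl = +0 (E1 requires Δl = ±1)
(e) allowed
(f) allowed
(g) allowed
Total allowed: 4 of 7.

4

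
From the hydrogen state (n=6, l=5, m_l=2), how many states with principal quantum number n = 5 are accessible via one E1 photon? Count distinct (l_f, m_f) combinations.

3

E1 requires Δl = ±1, so l_f ∈ {4, 6}; with 0 ≤ l_f ≤ n_f−1 = 4, the allowed l_f values are {4}.
For l_f = 4: m_f ∈ {m_i−1, m_i, m_i+1} ∩ [−4, 4] = {1, 2, 3} → 3 states.
Total: 3.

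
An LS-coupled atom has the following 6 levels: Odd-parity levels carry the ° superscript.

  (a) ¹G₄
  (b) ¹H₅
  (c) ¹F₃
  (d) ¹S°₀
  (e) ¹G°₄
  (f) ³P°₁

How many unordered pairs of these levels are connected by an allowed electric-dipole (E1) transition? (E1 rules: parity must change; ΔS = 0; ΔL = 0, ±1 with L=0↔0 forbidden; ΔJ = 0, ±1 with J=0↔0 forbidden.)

3

(a)–(b): forbidden (parity).
(a)–(c): forbidden (parity).
(a)–(d): forbidden (ΔL, ΔJ).
(a)–(e): allowed.
(a)–(f): forbidden (ΔS, ΔL, ΔJ).
(b)–(c): forbidden (parity, ΔL, ΔJ).
(b)–(d): forbidden (ΔL, ΔJ).
(b)–(e): allowed.
(b)–(f): forbidden (ΔS, ΔL, ΔJ).
(c)–(d): forbidden (ΔL, ΔJ).
(c)–(e): allowed.
(c)–(f): forbidden (ΔS, ΔL, ΔJ).
(d)–(e): forbidden (parity, ΔL, ΔJ).
(d)–(f): forbidden (parity, ΔS).
(e)–(f): forbidden (parity, ΔS, ΔL, ΔJ).
Allowed pairs: 3 of 15.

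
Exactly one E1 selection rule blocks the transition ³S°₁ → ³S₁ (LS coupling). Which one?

the L=0 ↔ L=0 exclusion

Reading off the term symbols: S 1→1, L 0→0, J 1→1, parity odd→even.
ΔS = 0: S: 1 → 1 — ok.
ΔJ = 0, ±1 (not J=0↔0): J: 1 → 1, ΔJ = +0 — ok.
ΔL = 0, ±1 (not L=0↔0): L: 0 → 0, ΔL = +0 — fails.
Parity must change: odd → even — ok.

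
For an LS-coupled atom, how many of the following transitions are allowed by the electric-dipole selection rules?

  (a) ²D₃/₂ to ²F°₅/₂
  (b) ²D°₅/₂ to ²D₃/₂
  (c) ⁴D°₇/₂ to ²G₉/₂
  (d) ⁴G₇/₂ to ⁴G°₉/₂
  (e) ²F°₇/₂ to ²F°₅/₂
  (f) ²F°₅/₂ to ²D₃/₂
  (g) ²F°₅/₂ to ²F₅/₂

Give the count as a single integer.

5

(a) allowed
(b) allowed
(c) forbidden (ΔS, ΔL fail)
(d) allowed
(e) forbidden (parity fails)
(f) allowed
(g) allowed
Total allowed: 5 of 7.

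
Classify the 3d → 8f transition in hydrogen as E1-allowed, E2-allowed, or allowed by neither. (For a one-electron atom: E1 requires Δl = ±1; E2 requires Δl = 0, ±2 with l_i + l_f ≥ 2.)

Δl = 3 − 2 = +1; l_i + l_f = 5.
E1 (Δl = ±1): satisfied.
E2 (Δl = 0,±2, l_i+l_f ≥ 2): not satisfied.

E1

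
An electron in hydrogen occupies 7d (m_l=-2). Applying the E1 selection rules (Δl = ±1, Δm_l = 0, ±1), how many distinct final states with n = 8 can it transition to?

4

E1 requires Δl = ±1, so l_f ∈ {1, 3}; with 0 ≤ l_f ≤ n_f−1 = 7, the allowed l_f values are {1, 3}.
For l_f = 1: m_f ∈ {m_i−1, m_i, m_i+1} ∩ [−1, 1] = {-1} → 1 state.
For l_f = 3: m_f ∈ {m_i−1, m_i, m_i+1} ∩ [−3, 3] = {-3, -2, -1} → 3 states.
Total: 4.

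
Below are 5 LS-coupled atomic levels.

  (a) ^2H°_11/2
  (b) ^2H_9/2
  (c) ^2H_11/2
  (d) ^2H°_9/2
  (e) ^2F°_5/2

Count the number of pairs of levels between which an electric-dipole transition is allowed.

4

(a)–(b): allowed.
(a)–(c): allowed.
(a)–(d): forbidden (parity).
(a)–(e): forbidden (parity, ΔL, ΔJ).
(b)–(c): forbidden (parity).
(b)–(d): allowed.
(b)–(e): forbidden (ΔL, ΔJ).
(c)–(d): allowed.
(c)–(e): forbidden (ΔL, ΔJ).
(d)–(e): forbidden (parity, ΔL, ΔJ).
Allowed pairs: 4 of 10.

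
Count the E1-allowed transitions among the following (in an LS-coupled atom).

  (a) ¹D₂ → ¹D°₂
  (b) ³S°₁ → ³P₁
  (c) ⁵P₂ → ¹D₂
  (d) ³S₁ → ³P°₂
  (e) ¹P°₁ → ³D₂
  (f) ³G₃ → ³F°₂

4

(a) allowed
(b) allowed
(c) forbidden (parity, ΔS fail)
(d) allowed
(e) forbidden (ΔS fails)
(f) allowed
Total allowed: 4 of 6.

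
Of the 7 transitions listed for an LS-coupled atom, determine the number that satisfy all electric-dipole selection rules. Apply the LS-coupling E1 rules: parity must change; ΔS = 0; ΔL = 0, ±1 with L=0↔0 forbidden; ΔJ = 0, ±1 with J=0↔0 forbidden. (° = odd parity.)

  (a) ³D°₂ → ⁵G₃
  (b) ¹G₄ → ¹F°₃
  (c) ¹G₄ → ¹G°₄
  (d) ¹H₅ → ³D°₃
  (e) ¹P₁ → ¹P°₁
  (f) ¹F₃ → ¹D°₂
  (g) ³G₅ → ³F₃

4

(a) forbidden (ΔS, ΔL fail)
(b) allowed
(c) allowed
(d) forbidden (ΔS, ΔL, ΔJ fail)
(e) allowed
(f) allowed
(g) forbidden (parity, ΔJ fail)
Total allowed: 4 of 7.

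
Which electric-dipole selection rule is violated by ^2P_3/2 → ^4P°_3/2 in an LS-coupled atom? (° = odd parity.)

the ΔS = 0 rule

Reading off the term symbols: S 1/2→3/2, L 1→1, J 3/2→3/2, parity even→odd.
ΔJ = 0, ±1 (not J=0↔0): J: 3/2 → 3/2, ΔJ = +0 — satisfied.
Parity must change: even → odd — satisfied.
ΔL = 0, ±1 (not L=0↔0): L: 1 → 1, ΔL = +0 — satisfied.
ΔS = 0: S: 1/2 → 3/2 — violated.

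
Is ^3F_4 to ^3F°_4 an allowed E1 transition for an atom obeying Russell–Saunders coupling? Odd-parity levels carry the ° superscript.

allowed

Reading off the term symbols: S 1→1, L 3→3, J 4→4, parity even→odd.
Parity must change: even → odd — ok.
ΔS = 0: S: 1 → 1 — ok.
ΔL = 0, ±1 (not L=0↔0): L: 3 → 3, ΔL = +0 — ok.
ΔJ = 0, ±1 (not J=0↔0): J: 4 → 4, ΔJ = +0 — ok.
All four E1 rules are satisfied.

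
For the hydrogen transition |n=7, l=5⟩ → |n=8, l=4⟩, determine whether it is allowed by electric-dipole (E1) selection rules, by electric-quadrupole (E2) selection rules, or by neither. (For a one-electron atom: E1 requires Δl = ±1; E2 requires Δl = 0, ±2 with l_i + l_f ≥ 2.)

Δl = 4 − 5 = -1; l_i + l_f = 9.
E1 (Δl = ±1): satisfied.
E2 (Δl = 0,±2, l_i+l_f ≥ 2): not satisfied.

E1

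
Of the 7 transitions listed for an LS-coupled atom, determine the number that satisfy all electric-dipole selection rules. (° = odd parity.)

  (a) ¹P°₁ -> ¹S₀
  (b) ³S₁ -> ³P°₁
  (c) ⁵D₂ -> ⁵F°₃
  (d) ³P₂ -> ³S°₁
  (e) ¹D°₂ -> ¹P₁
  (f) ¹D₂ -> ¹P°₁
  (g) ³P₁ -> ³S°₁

7

(a) allowed
(b) allowed
(c) allowed
(d) allowed
(e) allowed
(f) allowed
(g) allowed
Total allowed: 7 of 7.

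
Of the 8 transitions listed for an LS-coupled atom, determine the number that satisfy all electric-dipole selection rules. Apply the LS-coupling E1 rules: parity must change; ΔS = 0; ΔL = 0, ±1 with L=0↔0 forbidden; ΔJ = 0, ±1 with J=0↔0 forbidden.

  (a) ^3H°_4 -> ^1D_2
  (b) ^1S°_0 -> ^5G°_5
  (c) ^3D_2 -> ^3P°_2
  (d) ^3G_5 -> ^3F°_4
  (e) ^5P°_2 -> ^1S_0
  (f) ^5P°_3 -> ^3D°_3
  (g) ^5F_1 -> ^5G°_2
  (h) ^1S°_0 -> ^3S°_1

3

(a) forbidden (ΔS, ΔL, ΔJ fail)
(b) forbidden (parity, ΔS, ΔL, ΔJ fail)
(c) allowed
(d) allowed
(e) forbidden (ΔS, ΔJ fail)
(f) forbidden (parity, ΔS fail)
(g) allowed
(h) forbidden (parity, ΔS, ΔL fail)
Total allowed: 3 of 8.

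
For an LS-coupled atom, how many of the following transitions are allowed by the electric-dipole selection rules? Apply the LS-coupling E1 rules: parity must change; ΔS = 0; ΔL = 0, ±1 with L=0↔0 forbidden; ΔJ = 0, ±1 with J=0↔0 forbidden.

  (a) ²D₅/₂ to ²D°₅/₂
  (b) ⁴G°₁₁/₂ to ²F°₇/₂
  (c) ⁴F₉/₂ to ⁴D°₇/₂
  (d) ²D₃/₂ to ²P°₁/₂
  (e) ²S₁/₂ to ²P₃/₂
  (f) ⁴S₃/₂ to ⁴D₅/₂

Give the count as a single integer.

3

(a) allowed
(b) forbidden (parity, ΔS, ΔJ fail)
(c) allowed
(d) allowed
(e) forbidden (parity fails)
(f) forbidden (parity, ΔL fail)
Total allowed: 3 of 6.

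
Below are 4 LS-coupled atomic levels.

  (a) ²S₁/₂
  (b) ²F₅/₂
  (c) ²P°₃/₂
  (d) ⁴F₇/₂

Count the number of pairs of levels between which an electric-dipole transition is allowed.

(a)–(b): forbidden (parity, ΔL, ΔJ).
(a)–(c): allowed.
(a)–(d): forbidden (parity, ΔS, ΔL, ΔJ).
(b)–(c): forbidden (ΔL).
(b)–(d): forbidden (parity, ΔS).
(c)–(d): forbidden (ΔS, ΔL, ΔJ).
Allowed pairs: 1 of 6.

1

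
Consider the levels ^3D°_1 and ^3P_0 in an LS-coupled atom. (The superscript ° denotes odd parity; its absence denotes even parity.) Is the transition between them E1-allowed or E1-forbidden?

allowed

Parity must change: odd → even — satisfied.
ΔS = 0: S: 1 → 1 — satisfied.
ΔL = 0, ±1 (not L=0↔0): L: 2 → 1, ΔL = -1 — satisfied.
ΔJ = 0, ±1 (not J=0↔0): J: 1 → 0, ΔJ = -1 — satisfied.
All four E1 rules are satisfied.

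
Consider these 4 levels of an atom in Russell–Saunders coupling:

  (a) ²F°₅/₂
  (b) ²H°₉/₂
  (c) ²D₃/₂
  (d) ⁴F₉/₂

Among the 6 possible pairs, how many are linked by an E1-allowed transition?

1

(a)–(b): forbidden (parity, ΔL, ΔJ).
(a)–(c): allowed.
(a)–(d): forbidden (ΔS, ΔJ).
(b)–(c): forbidden (ΔL, ΔJ).
(b)–(d): forbidden (ΔS, ΔL).
(c)–(d): forbidden (parity, ΔS, ΔJ).
Allowed pairs: 1 of 6.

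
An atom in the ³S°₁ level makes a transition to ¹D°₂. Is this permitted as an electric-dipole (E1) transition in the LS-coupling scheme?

forbidden

Parity must change: odd → odd — fails.
ΔS = 0: S: 1 → 0 — fails.
ΔL = 0, ±1 (not L=0↔0): L: 0 → 2, ΔL = +2 — fails.
ΔJ = 0, ±1 (not J=0↔0): J: 1 → 2, ΔJ = +1 — passes.
Rule(s) violated: parity, ΔS, ΔL.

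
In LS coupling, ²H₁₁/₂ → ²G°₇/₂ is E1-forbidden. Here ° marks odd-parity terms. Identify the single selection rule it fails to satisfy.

the ΔJ = 0, ±1 rule

Parity must change: even → odd — ok.
ΔS = 0: S: 1/2 → 1/2 — ok.
ΔL = 0, ±1 (not L=0↔0): L: 5 → 4, ΔL = -1 — ok.
ΔJ = 0, ±1 (not J=0↔0): J: 11/2 → 7/2, ΔJ = -2 — fails.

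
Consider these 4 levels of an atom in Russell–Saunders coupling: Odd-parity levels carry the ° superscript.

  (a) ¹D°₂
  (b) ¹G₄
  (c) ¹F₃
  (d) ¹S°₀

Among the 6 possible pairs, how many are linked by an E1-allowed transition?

(a)–(b): forbidden (ΔL, ΔJ).
(a)–(c): allowed.
(a)–(d): forbidden (parity, ΔL, ΔJ).
(b)–(c): forbidden (parity).
(b)–(d): forbidden (ΔL, ΔJ).
(c)–(d): forbidden (ΔL, ΔJ).
Allowed pairs: 1 of 6.

1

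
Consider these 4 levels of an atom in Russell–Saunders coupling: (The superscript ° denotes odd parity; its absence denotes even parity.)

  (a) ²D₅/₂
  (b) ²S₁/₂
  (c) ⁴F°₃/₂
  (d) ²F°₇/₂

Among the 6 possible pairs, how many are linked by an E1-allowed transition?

1

(a)–(b): forbidden (parity, ΔL, ΔJ).
(a)–(c): forbidden (ΔS).
(a)–(d): allowed.
(b)–(c): forbidden (ΔS, ΔL).
(b)–(d): forbidden (ΔL, ΔJ).
(c)–(d): forbidden (parity, ΔS, ΔJ).
Allowed pairs: 1 of 6.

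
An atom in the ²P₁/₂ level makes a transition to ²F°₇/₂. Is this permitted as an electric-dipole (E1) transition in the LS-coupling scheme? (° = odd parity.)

ΔL = 0, ±1 (not L=0↔0): L: 1 → 3, ΔL = +2 — fails.
ΔJ = 0, ±1 (not J=0↔0): J: 1/2 → 7/2, ΔJ = +3 — fails.
Parity must change: even → odd — passes.
ΔS = 0: S: 1/2 → 1/2 — passes.
Rule(s) violated: ΔL, ΔJ.

forbidden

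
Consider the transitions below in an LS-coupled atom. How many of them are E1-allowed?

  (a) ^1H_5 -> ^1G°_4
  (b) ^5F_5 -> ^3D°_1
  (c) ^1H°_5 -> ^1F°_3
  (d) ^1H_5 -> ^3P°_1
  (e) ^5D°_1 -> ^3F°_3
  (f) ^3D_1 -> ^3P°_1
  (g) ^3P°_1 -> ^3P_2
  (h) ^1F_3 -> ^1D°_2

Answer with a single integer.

4

(a) allowed
(b) forbidden (ΔS, ΔJ fail)
(c) forbidden (parity, ΔL, ΔJ fail)
(d) forbidden (ΔS, ΔL, ΔJ fail)
(e) forbidden (parity, ΔS, ΔJ fail)
(f) allowed
(g) allowed
(h) allowed
Total allowed: 4 of 8.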